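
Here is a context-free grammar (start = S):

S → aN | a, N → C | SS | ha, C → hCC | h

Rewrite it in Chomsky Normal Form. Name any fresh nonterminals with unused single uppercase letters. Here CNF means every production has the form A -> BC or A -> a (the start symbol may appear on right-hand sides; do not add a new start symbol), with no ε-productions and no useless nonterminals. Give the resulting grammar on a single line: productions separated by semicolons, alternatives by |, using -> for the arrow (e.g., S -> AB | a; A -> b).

S -> a | BN; A -> h; B -> a; C -> h | AD; D -> CC; E -> CC; N -> h | AB | AE | SS

No ε-productions.
After unit-elimination: S -> a | aN; C -> h | hCC; N -> h | SS | ha | hCC.
TERM: introduce B -> a, A -> h and substitute in every rule of length ≥2.
BIN: C -> ACC becomes C -> AD, D -> CC; N -> ACC becomes N -> AE, E -> CC.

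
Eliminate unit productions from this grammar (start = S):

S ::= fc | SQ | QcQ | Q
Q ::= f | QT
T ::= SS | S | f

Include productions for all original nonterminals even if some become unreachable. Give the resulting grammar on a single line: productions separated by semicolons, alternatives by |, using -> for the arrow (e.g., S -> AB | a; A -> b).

S -> f | QT | SQ | fc | QcQ; Q -> f | QT; T -> f | QT | SQ | SS | fc | QcQ

Unit productions: S->Q, T->S.
Unit pairs (A ⇒* B via units): (S,Q), (T,Q), (T,S).
S: inherits non-unit rules of {Q, S} → QT | QcQ | SQ | f | fc.
Q: inherits non-unit rules of {Q} → QT | f.
T: inherits non-unit rules of {Q, S, T} → QT | QcQ | SQ | SS | f | fc.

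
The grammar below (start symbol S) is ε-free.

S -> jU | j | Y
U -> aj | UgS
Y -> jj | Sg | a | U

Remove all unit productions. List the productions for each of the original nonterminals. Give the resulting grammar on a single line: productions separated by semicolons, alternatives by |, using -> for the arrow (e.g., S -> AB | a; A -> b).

S -> a | j | Sg | aj | jU | jj | UgS; U -> aj | UgS; Y -> a | Sg | aj | jj | UgS

Unit productions: S->Y, Y->U.
Unit pairs (A ⇒* B via units): (S,U), (S,Y), (Y,U).
S: inherits non-unit rules of {S, U, Y} → Sg | UgS | a | aj | j | jU | jj.
U: inherits non-unit rules of {U} → UgS | aj.
Y: inherits non-unit rules of {U, Y} → Sg | UgS | a | aj | jj.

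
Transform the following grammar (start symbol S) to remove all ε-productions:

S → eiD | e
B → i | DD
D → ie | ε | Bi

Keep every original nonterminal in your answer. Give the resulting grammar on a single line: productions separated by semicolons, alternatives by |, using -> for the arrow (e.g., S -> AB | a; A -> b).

Nullable set: {B, D}.
S -> eiD: D nullable, giving ei | eiD.
B -> DD: D, D nullable, giving D | DD.
Drop D -> ε.
D -> Bi: B nullable, giving Bi | i.
Unchanged (no nullable symbols): S -> e; B -> i; D -> ie.

S -> e | ei | eiD; B -> D | i | DD; D -> i | Bi | ie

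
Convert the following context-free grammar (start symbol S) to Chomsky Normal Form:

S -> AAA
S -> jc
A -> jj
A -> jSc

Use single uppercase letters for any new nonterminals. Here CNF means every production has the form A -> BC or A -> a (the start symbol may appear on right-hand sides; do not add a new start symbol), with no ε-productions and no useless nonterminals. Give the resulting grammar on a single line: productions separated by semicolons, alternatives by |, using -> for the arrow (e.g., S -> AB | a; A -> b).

S -> AE | BC; A -> BB | BD; B -> j; C -> c; D -> SC; E -> AA

No ε-productions.
No unit productions to eliminate.
TERM: introduce C -> c, B -> j and substitute in every rule of length ≥2.
BIN: A -> BSC becomes A -> BD, D -> SC; S -> AAA becomes S -> AE, E -> AA.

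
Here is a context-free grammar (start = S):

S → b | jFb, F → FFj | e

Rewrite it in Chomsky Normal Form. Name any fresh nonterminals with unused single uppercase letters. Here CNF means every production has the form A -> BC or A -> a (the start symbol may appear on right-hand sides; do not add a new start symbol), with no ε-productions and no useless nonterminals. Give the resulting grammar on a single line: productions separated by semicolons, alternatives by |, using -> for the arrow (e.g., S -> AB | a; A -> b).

No ε-productions.
No unit productions to eliminate.
TERM: introduce B -> b, A -> j and substitute in every rule of length ≥2.
BIN: F -> FFA becomes F -> FC, C -> FA; S -> AFB becomes S -> AD, D -> FB.

S -> b | AD; A -> j; B -> b; C -> FA; D -> FB; F -> e | FC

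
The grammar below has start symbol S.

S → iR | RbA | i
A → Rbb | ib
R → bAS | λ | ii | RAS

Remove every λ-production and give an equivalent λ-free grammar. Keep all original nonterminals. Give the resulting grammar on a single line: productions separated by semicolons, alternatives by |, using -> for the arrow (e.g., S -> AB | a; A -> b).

S -> i | bA | iR | RbA; A -> bb | ib | Rbb; R -> AS | ii | RAS | bAS

Nullable set: {R}.
S -> RbA: R nullable, giving RbA | bA.
S -> iR: R nullable, giving i | iR.
A -> Rbb: R nullable, giving Rbb | bb.
Drop R -> λ.
R -> RAS: R nullable, giving AS | RAS.
Unchanged (no nullable symbols): S -> i; A -> ib; R -> bAS; R -> ii.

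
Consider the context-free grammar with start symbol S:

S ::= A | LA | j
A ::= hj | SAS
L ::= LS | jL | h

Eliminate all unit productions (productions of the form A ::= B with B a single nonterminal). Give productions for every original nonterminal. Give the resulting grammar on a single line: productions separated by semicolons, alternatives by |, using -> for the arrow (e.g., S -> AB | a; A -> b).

Unit productions: S->A.
Unit pairs (A ⇒* B via units): (S,A).
S: inherits non-unit rules of {A, S} → LA | SAS | hj | j.
A: inherits non-unit rules of {A} → SAS | hj.
L: inherits non-unit rules of {L} → LS | h | jL.

S -> j | LA | hj | SAS; A -> hj | SAS; L -> h | LS | jL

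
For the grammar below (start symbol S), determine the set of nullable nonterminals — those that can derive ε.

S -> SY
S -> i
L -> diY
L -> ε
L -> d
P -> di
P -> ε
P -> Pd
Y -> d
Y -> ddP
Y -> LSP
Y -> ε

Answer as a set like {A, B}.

Directly nullable (have an ε-rule): {L, P, Y}.
Not nullable: S — each has a terminal in every rule's right-hand side or depends on a non-nullable symbol.

{L, P, Y}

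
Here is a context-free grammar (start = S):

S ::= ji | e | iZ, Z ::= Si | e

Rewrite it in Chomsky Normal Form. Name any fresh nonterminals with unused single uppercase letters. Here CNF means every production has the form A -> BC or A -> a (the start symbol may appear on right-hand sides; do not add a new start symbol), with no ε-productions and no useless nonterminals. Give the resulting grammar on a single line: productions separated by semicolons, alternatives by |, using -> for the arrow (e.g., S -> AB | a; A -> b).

No ε-productions.
No unit productions to eliminate.
TERM: introduce A -> i, B -> j and substitute in every rule of length ≥2.

S -> e | AZ | BA; A -> i; B -> j; Z -> e | SA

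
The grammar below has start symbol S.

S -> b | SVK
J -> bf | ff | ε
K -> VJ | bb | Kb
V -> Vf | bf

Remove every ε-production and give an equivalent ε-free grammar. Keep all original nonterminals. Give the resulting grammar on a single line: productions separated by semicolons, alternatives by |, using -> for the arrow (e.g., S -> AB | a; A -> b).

S -> b | SVK; J -> bf | ff; K -> V | Kb | VJ | bb; V -> Vf | bf

Nullable set: {J}.
Drop J -> ε.
K -> VJ: J nullable, giving V | VJ.
Unchanged (no nullable symbols): S -> SVK; S -> b; J -> bf; J -> ff; K -> Kb; K -> bb; V -> Vf; V -> bf.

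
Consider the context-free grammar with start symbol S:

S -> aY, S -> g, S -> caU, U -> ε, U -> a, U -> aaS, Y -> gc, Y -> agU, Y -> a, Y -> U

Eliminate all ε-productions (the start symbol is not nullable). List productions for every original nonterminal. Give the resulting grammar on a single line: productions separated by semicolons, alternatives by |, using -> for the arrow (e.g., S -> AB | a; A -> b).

Nullable set: {U, Y}.
S -> aY: Y nullable, giving a | aY.
S -> caU: U nullable, giving ca | caU.
Drop U -> ε.
Y -> U: U nullable, giving U.
Y -> agU: U nullable, giving ag | agU.
Unchanged (no nullable symbols): S -> g; U -> a; U -> aaS; Y -> a; Y -> gc.

S -> a | g | aY | ca | caU; U -> a | aaS; Y -> U | a | ag | gc | agU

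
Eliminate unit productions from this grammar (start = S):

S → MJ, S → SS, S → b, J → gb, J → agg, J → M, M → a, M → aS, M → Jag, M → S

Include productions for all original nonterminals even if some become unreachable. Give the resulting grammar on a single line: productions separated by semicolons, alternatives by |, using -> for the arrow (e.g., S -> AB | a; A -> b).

S -> b | MJ | SS; J -> a | b | MJ | SS | aS | gb | Jag | agg; M -> a | b | MJ | SS | aS | Jag

Unit productions: J->M, M->S.
Unit pairs (A ⇒* B via units): (J,M), (J,S), (M,S).
S: inherits non-unit rules of {S} → MJ | SS | b.
J: inherits non-unit rules of {J, M, S} → Jag | MJ | SS | a | aS | agg | b | gb.
M: inherits non-unit rules of {M, S} → Jag | MJ | SS | a | aS | b.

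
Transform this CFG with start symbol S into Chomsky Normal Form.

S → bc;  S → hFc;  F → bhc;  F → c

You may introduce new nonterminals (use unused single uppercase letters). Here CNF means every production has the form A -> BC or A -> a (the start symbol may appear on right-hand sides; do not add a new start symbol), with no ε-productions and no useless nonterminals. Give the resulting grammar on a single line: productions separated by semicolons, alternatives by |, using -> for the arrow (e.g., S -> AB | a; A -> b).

No ε-productions.
No unit productions to eliminate.
TERM: introduce A -> b, C -> c, B -> h and substitute in every rule of length ≥2.
BIN: F -> ABC becomes F -> AD, D -> BC; S -> BFC becomes S -> BE, E -> FC.

S -> AC | BE; A -> b; B -> h; C -> c; D -> BC; E -> FC; F -> c | AD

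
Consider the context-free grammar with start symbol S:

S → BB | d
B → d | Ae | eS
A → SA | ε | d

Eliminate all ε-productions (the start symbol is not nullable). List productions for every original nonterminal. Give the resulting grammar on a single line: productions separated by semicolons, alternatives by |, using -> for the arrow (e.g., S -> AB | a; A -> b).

S -> d | BB; A -> S | d | SA; B -> d | e | Ae | eS

Nullable set: {A}.
Drop A -> ε.
A -> SA: A nullable, giving S | SA.
B -> Ae: A nullable, giving Ae | e.
Unchanged (no nullable symbols): S -> BB; S -> d; A -> d; B -> d; B -> eS.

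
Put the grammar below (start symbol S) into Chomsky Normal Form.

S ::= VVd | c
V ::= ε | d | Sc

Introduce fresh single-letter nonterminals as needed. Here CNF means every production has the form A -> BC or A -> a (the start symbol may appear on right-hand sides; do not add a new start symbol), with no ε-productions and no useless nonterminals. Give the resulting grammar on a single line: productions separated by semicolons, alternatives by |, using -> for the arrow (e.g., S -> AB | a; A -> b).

Nullable: {V}; after ε-elimination: S -> c | d | Vd | VVd; V -> d | Sc.
No unit productions to eliminate.
TERM: introduce B -> c, A -> d and substitute in every rule of length ≥2.
BIN: S -> VVA becomes S -> VC, C -> VA.

S -> c | d | VA | VC; A -> d; B -> c; C -> VA; V -> d | SB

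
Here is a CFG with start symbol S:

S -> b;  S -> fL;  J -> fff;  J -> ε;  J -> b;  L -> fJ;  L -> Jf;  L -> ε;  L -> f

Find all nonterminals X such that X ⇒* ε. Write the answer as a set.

{J, L}

Directly nullable (have an ε-rule): {J, L}.
Not nullable: S — each has a terminal in every rule's right-hand side or depends on a non-nullable symbol.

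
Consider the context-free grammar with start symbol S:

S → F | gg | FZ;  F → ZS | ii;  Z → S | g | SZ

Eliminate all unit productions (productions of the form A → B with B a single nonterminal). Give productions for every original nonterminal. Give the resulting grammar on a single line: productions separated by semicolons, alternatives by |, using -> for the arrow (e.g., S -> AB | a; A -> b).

S -> FZ | ZS | gg | ii; F -> ZS | ii; Z -> g | FZ | SZ | ZS | gg | ii

Unit productions: S->F, Z->S.
Unit pairs (A ⇒* B via units): (S,F), (Z,F), (Z,S).
S: inherits non-unit rules of {F, S} → FZ | ZS | gg | ii.
F: inherits non-unit rules of {F} → ZS | ii.
Z: inherits non-unit rules of {F, S, Z} → FZ | SZ | ZS | g | gg | ii.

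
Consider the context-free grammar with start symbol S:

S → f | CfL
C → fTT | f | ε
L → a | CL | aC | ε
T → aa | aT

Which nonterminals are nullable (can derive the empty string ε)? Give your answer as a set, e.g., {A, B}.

{C, L}

Directly nullable (have an ε-rule): {C, L}.
Not nullable: S, T — each has a terminal in every rule's right-hand side or depends on a non-nullable symbol.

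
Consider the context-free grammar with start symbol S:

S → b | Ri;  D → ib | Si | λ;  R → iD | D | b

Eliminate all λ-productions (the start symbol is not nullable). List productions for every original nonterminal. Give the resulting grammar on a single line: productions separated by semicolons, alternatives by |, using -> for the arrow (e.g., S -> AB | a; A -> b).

S -> b | i | Ri; D -> Si | ib; R -> D | b | i | iD

Nullable set: {D, R}.
S -> Ri: R nullable, giving Ri | i.
Drop D -> λ.
R -> D: D nullable, giving D.
R -> iD: D nullable, giving i | iD.
Unchanged (no nullable symbols): S -> b; D -> Si; D -> ib; R -> b.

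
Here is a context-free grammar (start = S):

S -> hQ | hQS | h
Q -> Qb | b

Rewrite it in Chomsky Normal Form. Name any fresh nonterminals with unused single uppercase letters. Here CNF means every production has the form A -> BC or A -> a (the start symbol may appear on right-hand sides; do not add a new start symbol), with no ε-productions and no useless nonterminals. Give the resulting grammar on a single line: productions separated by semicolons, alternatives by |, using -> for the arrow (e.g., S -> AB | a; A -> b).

No ε-productions.
No unit productions to eliminate.
TERM: introduce A -> b, B -> h and substitute in every rule of length ≥2.
BIN: S -> BQS becomes S -> BC, C -> QS.

S -> h | BC | BQ; A -> b; B -> h; C -> QS; Q -> b | QA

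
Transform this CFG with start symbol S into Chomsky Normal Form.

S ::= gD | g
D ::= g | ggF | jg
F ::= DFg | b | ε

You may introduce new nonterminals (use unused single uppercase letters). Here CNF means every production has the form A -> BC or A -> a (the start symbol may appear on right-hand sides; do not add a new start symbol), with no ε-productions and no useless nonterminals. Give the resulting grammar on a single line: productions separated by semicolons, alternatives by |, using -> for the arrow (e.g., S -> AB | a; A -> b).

S -> g | AD; A -> g; B -> j; C -> AF; D -> g | AA | AC | BA; E -> FA; F -> b | DA | DE

Nullable: {F}; after ε-elimination: S -> g | gD; D -> g | gg | jg | ggF; F -> b | Dg | DFg.
No unit productions to eliminate.
TERM: introduce A -> g, B -> j and substitute in every rule of length ≥2.
BIN: D -> AAF becomes D -> AC, C -> AF; F -> DFA becomes F -> DE, E -> FA.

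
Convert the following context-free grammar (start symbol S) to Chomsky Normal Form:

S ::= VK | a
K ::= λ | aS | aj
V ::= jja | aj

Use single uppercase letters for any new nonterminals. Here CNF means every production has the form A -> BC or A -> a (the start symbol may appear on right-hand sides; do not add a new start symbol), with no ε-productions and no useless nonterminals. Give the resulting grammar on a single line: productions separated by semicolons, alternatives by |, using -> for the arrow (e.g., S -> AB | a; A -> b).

Nullable: {K}; after ε-elimination: S -> V | a | VK; K -> aS | aj; V -> aj | jja.
After unit-elimination: S -> a | VK | aj | jja; K -> aS | aj; V -> aj | jja.
TERM: introduce A -> a, B -> j and substitute in every rule of length ≥2.
BIN: S -> BBA becomes S -> BC, C -> BA; V -> BBA becomes V -> BD, D -> BA.

S -> a | AB | BC | VK; A -> a; B -> j; C -> BA; D -> BA; K -> AB | AS; V -> AB | BD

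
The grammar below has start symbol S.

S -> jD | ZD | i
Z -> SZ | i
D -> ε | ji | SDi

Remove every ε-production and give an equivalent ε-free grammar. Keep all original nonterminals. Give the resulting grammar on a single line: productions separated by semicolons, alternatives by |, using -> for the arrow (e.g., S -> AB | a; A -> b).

S -> Z | i | j | ZD | jD; D -> Si | ji | SDi; Z -> i | SZ

Nullable set: {D}.
S -> ZD: D nullable, giving Z | ZD.
S -> jD: D nullable, giving j | jD.
Drop D -> ε.
D -> SDi: D nullable, giving SDi | Si.
Unchanged (no nullable symbols): S -> i; D -> ji; Z -> SZ; Z -> i.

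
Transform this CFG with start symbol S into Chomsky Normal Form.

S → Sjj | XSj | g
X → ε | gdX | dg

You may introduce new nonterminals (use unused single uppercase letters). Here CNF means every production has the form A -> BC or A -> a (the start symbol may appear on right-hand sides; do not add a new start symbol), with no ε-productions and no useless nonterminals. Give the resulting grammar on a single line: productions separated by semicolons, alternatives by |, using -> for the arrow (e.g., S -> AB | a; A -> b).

Nullable: {X}; after ε-elimination: S -> g | Sj | Sjj | XSj; X -> dg | gd | gdX.
No unit productions to eliminate.
TERM: introduce B -> d, C -> g, A -> j and substitute in every rule of length ≥2.
BIN: S -> SAA becomes S -> SD, D -> AA; S -> XSA becomes S -> XE, E -> SA; X -> CBX becomes X -> CF, F -> BX.

S -> g | SA | SD | XE; A -> j; B -> d; C -> g; D -> AA; E -> SA; F -> BX; X -> BC | CB | CF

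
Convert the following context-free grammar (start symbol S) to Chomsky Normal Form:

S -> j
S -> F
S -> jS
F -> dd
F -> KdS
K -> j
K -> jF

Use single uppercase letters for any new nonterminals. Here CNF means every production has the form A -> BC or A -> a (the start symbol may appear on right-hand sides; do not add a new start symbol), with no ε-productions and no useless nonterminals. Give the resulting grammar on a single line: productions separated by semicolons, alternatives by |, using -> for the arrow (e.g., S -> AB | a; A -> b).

No ε-productions.
After unit-elimination: S -> j | dd | jS | KdS; F -> dd | KdS; K -> j | jF.
TERM: introduce A -> d, B -> j and substitute in every rule of length ≥2.
BIN: F -> KAS becomes F -> KC, C -> AS; S -> KAS becomes S -> KD, D -> AS.

S -> j | AA | BS | KD; A -> d; B -> j; C -> AS; D -> AS; F -> AA | KC; K -> j | BF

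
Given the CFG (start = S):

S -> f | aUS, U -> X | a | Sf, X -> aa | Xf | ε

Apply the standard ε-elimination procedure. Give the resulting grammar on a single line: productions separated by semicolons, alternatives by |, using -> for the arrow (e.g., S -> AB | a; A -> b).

S -> f | aS | aUS; U -> X | a | Sf; X -> f | Xf | aa

Nullable set: {U, X}.
S -> aUS: U nullable, giving aS | aUS.
U -> X: X nullable, giving X.
Drop X -> ε.
X -> Xf: X nullable, giving Xf | f.
Unchanged (no nullable symbols): S -> f; U -> Sf; U -> a; X -> aa.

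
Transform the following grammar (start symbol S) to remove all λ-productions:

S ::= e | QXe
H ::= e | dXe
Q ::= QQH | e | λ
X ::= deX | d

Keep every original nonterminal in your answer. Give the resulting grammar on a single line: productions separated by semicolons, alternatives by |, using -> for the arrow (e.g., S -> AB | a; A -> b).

S -> e | Xe | QXe; H -> e | dXe; Q -> H | e | QH | QQH; X -> d | deX

Nullable set: {Q}.
S -> QXe: Q nullable, giving QXe | Xe.
Drop Q -> λ.
Q -> QQH: Q, Q nullable, giving H | QH | QQH.
Unchanged (no nullable symbols): S -> e; H -> dXe; H -> e; Q -> e; X -> d; X -> deX.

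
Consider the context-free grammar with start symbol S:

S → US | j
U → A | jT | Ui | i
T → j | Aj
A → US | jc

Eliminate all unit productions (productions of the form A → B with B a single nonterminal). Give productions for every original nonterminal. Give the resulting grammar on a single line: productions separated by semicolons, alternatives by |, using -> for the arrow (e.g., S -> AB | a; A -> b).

Unit productions: U->A.
Unit pairs (A ⇒* B via units): (U,A).
S: inherits non-unit rules of {S} → US | j.
A: inherits non-unit rules of {A} → US | jc.
T: inherits non-unit rules of {T} → Aj | j.
U: inherits non-unit rules of {A, U} → US | Ui | i | jT | jc.

S -> j | US; A -> US | jc; T -> j | Aj; U -> i | US | Ui | jT | jc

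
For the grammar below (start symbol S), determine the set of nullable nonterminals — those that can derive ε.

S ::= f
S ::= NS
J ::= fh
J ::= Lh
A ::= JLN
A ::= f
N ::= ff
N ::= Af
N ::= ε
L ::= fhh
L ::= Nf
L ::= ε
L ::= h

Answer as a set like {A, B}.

{L, N}

Directly nullable (have an ε-rule): {L, N}.
Not nullable: A, J, S — each has a terminal in every rule's right-hand side or depends on a non-nullable symbol.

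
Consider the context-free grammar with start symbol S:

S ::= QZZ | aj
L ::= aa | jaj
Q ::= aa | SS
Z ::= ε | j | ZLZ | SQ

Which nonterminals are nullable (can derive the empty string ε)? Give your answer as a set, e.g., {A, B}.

Directly nullable (have an ε-rule): {Z}.
Not nullable: L, Q, S — each has a terminal in every rule's right-hand side or depends on a non-nullable symbol.

{Z}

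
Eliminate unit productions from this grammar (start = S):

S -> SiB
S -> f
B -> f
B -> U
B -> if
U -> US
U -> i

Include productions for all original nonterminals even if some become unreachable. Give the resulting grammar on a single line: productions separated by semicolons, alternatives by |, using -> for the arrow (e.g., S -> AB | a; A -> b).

S -> f | SiB; B -> f | i | US | if; U -> i | US

Unit productions: B->U.
Unit pairs (A ⇒* B via units): (B,U).
S: inherits non-unit rules of {S} → SiB | f.
B: inherits non-unit rules of {B, U} → US | f | i | if.
U: inherits non-unit rules of {U} → US | i.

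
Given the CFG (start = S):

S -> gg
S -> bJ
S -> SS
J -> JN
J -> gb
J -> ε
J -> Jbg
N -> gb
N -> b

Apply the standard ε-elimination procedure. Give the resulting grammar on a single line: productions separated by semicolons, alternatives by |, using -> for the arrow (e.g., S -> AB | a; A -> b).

Nullable set: {J}.
S -> bJ: J nullable, giving b | bJ.
Drop J -> ε.
J -> JN: J nullable, giving JN | N.
J -> Jbg: J nullable, giving Jbg | bg.
Unchanged (no nullable symbols): S -> SS; S -> gg; J -> gb; N -> b; N -> gb.

S -> b | SS | bJ | gg; J -> N | JN | bg | gb | Jbg; N -> b | gb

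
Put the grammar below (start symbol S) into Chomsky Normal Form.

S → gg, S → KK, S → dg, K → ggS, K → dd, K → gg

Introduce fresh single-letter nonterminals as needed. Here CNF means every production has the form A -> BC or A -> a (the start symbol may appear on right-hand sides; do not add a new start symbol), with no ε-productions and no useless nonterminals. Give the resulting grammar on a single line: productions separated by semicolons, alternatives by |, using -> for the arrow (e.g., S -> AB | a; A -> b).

S -> AB | BB | KK; A -> d; B -> g; C -> BS; K -> AA | BB | BC

No ε-productions.
No unit productions to eliminate.
TERM: introduce A -> d, B -> g and substitute in every rule of length ≥2.
BIN: K -> BBS becomes K -> BC, C -> BS.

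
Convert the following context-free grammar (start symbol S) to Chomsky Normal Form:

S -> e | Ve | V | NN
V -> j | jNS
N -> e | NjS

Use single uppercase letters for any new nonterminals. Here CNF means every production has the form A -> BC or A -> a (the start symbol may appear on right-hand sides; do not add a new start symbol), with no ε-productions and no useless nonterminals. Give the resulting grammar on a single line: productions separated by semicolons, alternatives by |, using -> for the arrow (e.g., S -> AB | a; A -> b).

No ε-productions.
After unit-elimination: S -> e | j | NN | Ve | jNS; N -> e | NjS; V -> j | jNS.
TERM: introduce B -> e, A -> j and substitute in every rule of length ≥2.
BIN: N -> NAS becomes N -> NC, C -> AS; S -> ANS becomes S -> AD, D -> NS; V -> ANS becomes V -> AE, E -> NS.

S -> e | j | AD | NN | VB; A -> j; B -> e; C -> AS; D -> NS; E -> NS; N -> e | NC; V -> j | AE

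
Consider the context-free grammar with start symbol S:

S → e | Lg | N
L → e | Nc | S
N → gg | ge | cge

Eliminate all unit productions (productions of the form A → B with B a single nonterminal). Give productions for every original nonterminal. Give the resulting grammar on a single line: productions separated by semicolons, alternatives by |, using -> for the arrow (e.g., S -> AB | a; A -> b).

S -> e | Lg | ge | gg | cge; L -> e | Lg | Nc | ge | gg | cge; N -> ge | gg | cge

Unit productions: L->S, S->N.
Unit pairs (A ⇒* B via units): (L,N), (L,S), (S,N).
S: inherits non-unit rules of {N, S} → Lg | cge | e | ge | gg.
L: inherits non-unit rules of {L, N, S} → Lg | Nc | cge | e | ge | gg.
N: inherits non-unit rules of {N} → cge | ge | gg.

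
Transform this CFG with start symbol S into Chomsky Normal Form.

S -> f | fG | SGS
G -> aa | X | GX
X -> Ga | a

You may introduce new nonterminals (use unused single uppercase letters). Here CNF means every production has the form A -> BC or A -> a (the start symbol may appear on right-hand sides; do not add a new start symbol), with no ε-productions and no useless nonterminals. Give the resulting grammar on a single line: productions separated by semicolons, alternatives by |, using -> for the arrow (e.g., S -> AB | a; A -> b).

No ε-productions.
After unit-elimination: S -> f | fG | SGS; G -> a | GX | Ga | aa; X -> a | Ga.
TERM: introduce A -> a, B -> f and substitute in every rule of length ≥2.
BIN: S -> SGS becomes S -> SC, C -> GS.

S -> f | BG | SC; A -> a; B -> f; C -> GS; G -> a | AA | GA | GX; X -> a | GA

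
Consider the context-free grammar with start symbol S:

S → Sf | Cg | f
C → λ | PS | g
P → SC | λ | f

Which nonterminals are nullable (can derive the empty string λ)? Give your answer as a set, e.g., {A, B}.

Directly nullable (have an ε-rule): {C, P}.
Not nullable: S — each has a terminal in every rule's right-hand side or depends on a non-nullable symbol.

{C, P}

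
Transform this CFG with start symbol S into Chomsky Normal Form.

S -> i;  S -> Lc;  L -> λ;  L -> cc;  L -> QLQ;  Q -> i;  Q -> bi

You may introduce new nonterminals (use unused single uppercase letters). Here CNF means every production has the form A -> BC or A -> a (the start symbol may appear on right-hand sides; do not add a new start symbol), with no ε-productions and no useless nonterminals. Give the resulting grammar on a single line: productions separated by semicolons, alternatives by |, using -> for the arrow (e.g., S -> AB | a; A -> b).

Nullable: {L}; after ε-elimination: S -> c | i | Lc; L -> QQ | cc | QLQ; Q -> i | bi.
No unit productions to eliminate.
TERM: introduce B -> b, A -> c, C -> i and substitute in every rule of length ≥2.
BIN: L -> QLQ becomes L -> QD, D -> LQ.

S -> c | i | LA; A -> c; B -> b; C -> i; D -> LQ; L -> AA | QD | QQ; Q -> i | BC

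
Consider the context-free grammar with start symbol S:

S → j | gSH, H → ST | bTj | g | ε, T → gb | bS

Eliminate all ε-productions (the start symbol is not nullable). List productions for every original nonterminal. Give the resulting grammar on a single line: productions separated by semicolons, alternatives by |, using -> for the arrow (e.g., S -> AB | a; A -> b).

S -> j | gS | gSH; H -> g | ST | bTj; T -> bS | gb

Nullable set: {H}.
S -> gSH: H nullable, giving gS | gSH.
Drop H -> ε.
Unchanged (no nullable symbols): S -> j; H -> ST; H -> bTj; H -> g; T -> bS; T -> gb.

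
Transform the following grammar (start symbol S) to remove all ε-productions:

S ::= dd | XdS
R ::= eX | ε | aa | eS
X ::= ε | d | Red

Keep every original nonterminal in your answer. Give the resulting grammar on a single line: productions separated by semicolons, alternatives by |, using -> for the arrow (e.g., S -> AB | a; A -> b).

S -> dS | dd | XdS; R -> e | aa | eS | eX; X -> d | ed | Red

Nullable set: {R, X}.
S -> XdS: X nullable, giving XdS | dS.
Drop R -> ε.
R -> eX: X nullable, giving e | eX.
Drop X -> ε.
X -> Red: R nullable, giving Red | ed.
Unchanged (no nullable symbols): S -> dd; R -> aa; R -> eS; X -> d.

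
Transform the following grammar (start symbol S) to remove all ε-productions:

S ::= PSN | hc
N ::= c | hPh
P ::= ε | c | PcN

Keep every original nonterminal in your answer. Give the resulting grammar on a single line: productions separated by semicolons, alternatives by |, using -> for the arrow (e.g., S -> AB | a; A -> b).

S -> SN | hc | PSN; N -> c | hh | hPh; P -> c | cN | PcN

Nullable set: {P}.
S -> PSN: P nullable, giving PSN | SN.
N -> hPh: P nullable, giving hPh | hh.
Drop P -> ε.
P -> PcN: P nullable, giving PcN | cN.
Unchanged (no nullable symbols): S -> hc; N -> c; P -> c.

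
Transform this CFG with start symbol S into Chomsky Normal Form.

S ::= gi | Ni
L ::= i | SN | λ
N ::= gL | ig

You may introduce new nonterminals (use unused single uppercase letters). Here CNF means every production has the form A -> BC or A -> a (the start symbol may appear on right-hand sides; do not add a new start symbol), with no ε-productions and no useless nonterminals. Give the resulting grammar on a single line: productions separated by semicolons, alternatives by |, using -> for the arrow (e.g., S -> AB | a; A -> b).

Nullable: {L}; after ε-elimination: S -> Ni | gi; L -> i | SN; N -> g | gL | ig.
No unit productions to eliminate.
TERM: introduce A -> g, B -> i and substitute in every rule of length ≥2.

S -> AB | NB; A -> g; B -> i; L -> i | SN; N -> g | AL | BA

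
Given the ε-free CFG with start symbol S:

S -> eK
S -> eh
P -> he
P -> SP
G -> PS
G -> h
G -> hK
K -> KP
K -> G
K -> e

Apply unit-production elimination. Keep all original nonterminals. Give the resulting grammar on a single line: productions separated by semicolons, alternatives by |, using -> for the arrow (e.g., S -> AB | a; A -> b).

Unit productions: K->G.
Unit pairs (A ⇒* B via units): (K,G).
S: inherits non-unit rules of {S} → eK | eh.
G: inherits non-unit rules of {G} → PS | h | hK.
K: inherits non-unit rules of {G, K} → KP | PS | e | h | hK.
P: inherits non-unit rules of {P} → SP | he.

S -> eK | eh; G -> h | PS | hK; K -> e | h | KP | PS | hK; P -> SP | he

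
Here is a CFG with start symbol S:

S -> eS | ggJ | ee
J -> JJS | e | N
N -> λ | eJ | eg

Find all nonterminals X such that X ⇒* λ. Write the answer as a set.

{J, N}

Directly nullable (have an ε-rule): {N}.
J is nullable via J -> N (every symbol on the right is already known nullable).
Not nullable: S — each has a terminal in every rule's right-hand side or depends on a non-nullable symbol.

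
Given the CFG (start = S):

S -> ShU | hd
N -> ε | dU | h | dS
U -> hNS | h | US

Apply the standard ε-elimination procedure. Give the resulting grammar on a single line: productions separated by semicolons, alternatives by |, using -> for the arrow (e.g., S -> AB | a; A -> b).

S -> hd | ShU; N -> h | dS | dU; U -> h | US | hS | hNS

Nullable set: {N}.
Drop N -> ε.
U -> hNS: N nullable, giving hNS | hS.
Unchanged (no nullable symbols): S -> ShU; S -> hd; N -> dS; N -> dU; N -> h; U -> US; U -> h.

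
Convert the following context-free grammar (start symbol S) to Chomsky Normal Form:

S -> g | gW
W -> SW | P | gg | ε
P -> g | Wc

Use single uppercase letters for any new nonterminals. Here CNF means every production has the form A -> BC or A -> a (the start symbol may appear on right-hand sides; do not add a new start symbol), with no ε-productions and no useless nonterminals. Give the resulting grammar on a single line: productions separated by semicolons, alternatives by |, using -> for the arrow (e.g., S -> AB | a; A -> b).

S -> g | BW; A -> c; B -> g; W -> c | g | BB | BW | SW | WA

Nullable: {W}; after ε-elimination: S -> g | gW; P -> c | g | Wc; W -> P | S | SW | gg.
After unit-elimination: S -> g | gW; P -> c | g | Wc; W -> c | g | SW | Wc | gW | gg.
TERM: introduce A -> c, B -> g and substitute in every rule of length ≥2.
Drop unreachable/unproductive: P.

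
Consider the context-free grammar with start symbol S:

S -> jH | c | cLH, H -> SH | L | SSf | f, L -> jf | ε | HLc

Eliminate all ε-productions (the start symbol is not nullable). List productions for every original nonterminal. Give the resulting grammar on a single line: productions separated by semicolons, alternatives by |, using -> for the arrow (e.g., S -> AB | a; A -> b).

Nullable set: {H, L}.
S -> cLH: L, H nullable, giving c | cH | cL | cLH.
S -> jH: H nullable, giving j | jH.
H -> L: L nullable, giving L.
H -> SH: H nullable, giving S | SH.
Drop L -> ε.
L -> HLc: H, L nullable, giving HLc | Hc | Lc | c.
Unchanged (no nullable symbols): S -> c; H -> SSf; H -> f; L -> jf.

S -> c | j | cH | cL | jH | cLH; H -> L | S | f | SH | SSf; L -> c | Hc | Lc | jf | HLc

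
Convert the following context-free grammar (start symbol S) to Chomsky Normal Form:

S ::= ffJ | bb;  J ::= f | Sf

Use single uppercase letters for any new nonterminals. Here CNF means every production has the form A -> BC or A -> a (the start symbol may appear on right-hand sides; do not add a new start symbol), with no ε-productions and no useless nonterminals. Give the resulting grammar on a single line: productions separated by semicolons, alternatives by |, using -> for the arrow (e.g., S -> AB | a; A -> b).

No ε-productions.
No unit productions to eliminate.
TERM: introduce B -> b, A -> f and substitute in every rule of length ≥2.
BIN: S -> AAJ becomes S -> AC, C -> AJ.

S -> AC | BB; A -> f; B -> b; C -> AJ; J -> f | SA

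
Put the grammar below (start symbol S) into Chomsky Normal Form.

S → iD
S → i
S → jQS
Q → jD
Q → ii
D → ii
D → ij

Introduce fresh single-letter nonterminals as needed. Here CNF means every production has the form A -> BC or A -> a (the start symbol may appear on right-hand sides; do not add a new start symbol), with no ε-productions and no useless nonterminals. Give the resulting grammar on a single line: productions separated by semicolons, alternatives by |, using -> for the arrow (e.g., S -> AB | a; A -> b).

No ε-productions.
No unit productions to eliminate.
TERM: introduce A -> i, B -> j and substitute in every rule of length ≥2.
BIN: S -> BQS becomes S -> BC, C -> QS.

S -> i | AD | BC; A -> i; B -> j; C -> QS; D -> AA | AB; Q -> AA | BD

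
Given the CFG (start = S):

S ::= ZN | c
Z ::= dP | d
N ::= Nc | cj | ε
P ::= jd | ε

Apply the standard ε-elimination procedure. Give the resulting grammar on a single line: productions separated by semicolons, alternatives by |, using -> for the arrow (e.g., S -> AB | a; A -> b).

Nullable set: {N, P}.
S -> ZN: N nullable, giving Z | ZN.
Drop N -> ε.
N -> Nc: N nullable, giving Nc | c.
Drop P -> ε.
Z -> dP: P nullable, giving d | dP.
Unchanged (no nullable symbols): S -> c; N -> cj; P -> jd; Z -> d.

S -> Z | c | ZN; N -> c | Nc | cj; P -> jd; Z -> d | dP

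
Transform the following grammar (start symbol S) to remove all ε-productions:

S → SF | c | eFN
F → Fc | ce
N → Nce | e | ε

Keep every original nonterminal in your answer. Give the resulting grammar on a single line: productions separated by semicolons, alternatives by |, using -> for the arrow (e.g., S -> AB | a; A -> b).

S -> c | SF | eF | eFN; F -> Fc | ce; N -> e | ce | Nce

Nullable set: {N}.
S -> eFN: N nullable, giving eF | eFN.
Drop N -> ε.
N -> Nce: N nullable, giving Nce | ce.
Unchanged (no nullable symbols): S -> SF; S -> c; F -> Fc; F -> ce; N -> e.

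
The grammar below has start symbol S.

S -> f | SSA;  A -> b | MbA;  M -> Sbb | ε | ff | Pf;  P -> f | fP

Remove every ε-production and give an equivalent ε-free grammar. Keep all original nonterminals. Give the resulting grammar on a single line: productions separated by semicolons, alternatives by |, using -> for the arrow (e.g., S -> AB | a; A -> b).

Nullable set: {M}.
A -> MbA: M nullable, giving MbA | bA.
Drop M -> ε.
Unchanged (no nullable symbols): S -> SSA; S -> f; A -> b; M -> Pf; M -> Sbb; M -> ff; P -> f; P -> fP.

S -> f | SSA; A -> b | bA | MbA; M -> Pf | ff | Sbb; P -> f | fP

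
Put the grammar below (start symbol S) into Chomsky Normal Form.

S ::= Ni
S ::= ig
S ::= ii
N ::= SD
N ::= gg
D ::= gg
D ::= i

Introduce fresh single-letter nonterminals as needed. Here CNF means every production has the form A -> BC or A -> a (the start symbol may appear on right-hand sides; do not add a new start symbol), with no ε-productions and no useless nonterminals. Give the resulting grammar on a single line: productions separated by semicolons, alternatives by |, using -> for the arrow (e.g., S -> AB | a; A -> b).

No ε-productions.
No unit productions to eliminate.
TERM: introduce A -> g, B -> i and substitute in every rule of length ≥2.

S -> BA | BB | NB; A -> g; B -> i; D -> i | AA; N -> AA | SD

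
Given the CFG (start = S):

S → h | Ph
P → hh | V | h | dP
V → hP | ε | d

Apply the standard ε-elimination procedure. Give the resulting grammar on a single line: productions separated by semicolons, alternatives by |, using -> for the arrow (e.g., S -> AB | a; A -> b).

Nullable set: {P, V}.
S -> Ph: P nullable, giving Ph | h.
P -> V: V nullable, giving V.
P -> dP: P nullable, giving d | dP.
Drop V -> ε.
V -> hP: P nullable, giving h | hP.
Unchanged (no nullable symbols): S -> h; P -> h; P -> hh; V -> d.

S -> h | Ph; P -> V | d | h | dP | hh; V -> d | h | hP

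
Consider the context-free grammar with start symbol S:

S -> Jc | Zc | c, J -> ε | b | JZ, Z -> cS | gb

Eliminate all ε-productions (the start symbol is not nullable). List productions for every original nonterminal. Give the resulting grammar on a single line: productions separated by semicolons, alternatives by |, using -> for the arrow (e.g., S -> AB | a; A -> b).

S -> c | Jc | Zc; J -> Z | b | JZ; Z -> cS | gb

Nullable set: {J}.
S -> Jc: J nullable, giving Jc | c.
Drop J -> ε.
J -> JZ: J nullable, giving JZ | Z.
Unchanged (no nullable symbols): S -> Zc; S -> c; J -> b; Z -> cS; Z -> gb.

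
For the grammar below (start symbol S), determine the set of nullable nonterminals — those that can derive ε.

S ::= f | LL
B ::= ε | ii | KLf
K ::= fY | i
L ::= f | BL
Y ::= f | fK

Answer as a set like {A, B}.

{B}

Directly nullable (have an ε-rule): {B}.
Not nullable: K, L, S, Y — each has a terminal in every rule's right-hand side or depends on a non-nullable symbol.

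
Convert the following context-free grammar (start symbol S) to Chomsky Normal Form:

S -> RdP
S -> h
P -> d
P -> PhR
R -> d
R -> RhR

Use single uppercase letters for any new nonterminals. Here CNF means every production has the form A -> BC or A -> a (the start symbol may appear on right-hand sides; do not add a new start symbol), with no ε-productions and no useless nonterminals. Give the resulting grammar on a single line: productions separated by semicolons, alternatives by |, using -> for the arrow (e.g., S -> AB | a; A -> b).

No ε-productions.
No unit productions to eliminate.
TERM: introduce B -> d, A -> h and substitute in every rule of length ≥2.
BIN: P -> PAR becomes P -> PC, C -> AR; R -> RAR becomes R -> RD, D -> AR; S -> RBP becomes S -> RE, E -> BP.

S -> h | RE; A -> h; B -> d; C -> AR; D -> AR; E -> BP; P -> d | PC; R -> d | RD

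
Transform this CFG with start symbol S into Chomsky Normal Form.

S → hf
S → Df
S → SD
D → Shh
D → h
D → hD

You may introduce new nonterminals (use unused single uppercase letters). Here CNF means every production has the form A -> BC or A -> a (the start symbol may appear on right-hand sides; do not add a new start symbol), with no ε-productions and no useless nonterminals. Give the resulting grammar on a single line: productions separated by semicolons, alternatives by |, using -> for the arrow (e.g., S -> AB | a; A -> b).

S -> AB | DB | SD; A -> h; B -> f; C -> AA; D -> h | AD | SC

No ε-productions.
No unit productions to eliminate.
TERM: introduce B -> f, A -> h and substitute in every rule of length ≥2.
BIN: D -> SAA becomes D -> SC, C -> AA.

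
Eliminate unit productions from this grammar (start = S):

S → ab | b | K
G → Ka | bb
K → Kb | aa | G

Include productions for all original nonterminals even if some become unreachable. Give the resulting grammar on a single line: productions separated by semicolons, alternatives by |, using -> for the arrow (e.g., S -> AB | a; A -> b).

Unit productions: K->G, S->K.
Unit pairs (A ⇒* B via units): (K,G), (S,G), (S,K).
S: inherits non-unit rules of {G, K, S} → Ka | Kb | aa | ab | b | bb.
G: inherits non-unit rules of {G} → Ka | bb.
K: inherits non-unit rules of {G, K} → Ka | Kb | aa | bb.

S -> b | Ka | Kb | aa | ab | bb; G -> Ka | bb; K -> Ka | Kb | aa | bb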